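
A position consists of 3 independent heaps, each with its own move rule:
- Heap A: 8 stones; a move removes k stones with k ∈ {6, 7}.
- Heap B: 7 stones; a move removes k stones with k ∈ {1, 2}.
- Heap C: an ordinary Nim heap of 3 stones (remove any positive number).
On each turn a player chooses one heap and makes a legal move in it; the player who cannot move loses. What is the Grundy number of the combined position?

3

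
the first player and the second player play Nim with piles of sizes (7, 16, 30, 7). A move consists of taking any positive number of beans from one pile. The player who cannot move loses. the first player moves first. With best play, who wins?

the first player wins

Compute the nim-sum pairwise:
7 ⊕ 16 = 23
23 ⊕ 30 = 9
9 ⊕ 7 = 14
The nim-sum is 14 ≠ 0, so this is an N-position: the player to move can win; the first player has a winning move.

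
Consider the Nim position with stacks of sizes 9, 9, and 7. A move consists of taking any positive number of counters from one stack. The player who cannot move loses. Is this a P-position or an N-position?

N-position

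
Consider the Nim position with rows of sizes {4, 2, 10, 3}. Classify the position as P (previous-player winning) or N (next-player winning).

Nim-sum: 4 ⊕ 2 ⊕ 10 ⊕ 3 = 15.
The nim-sum is 15 ≠ 0, so this is an N-position: the player to move can win.

N-position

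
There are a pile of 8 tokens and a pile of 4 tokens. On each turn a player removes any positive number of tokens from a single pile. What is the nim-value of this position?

Compute the nim-sum pairwise:
8 XOR 4 = 12

12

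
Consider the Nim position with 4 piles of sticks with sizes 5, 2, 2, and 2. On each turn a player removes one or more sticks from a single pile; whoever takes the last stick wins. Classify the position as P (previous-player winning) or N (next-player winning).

In binary:
  101  (5)
  010  (2)
  010  (2)
  010  (2)
  ---
  111  (7)
The nim-sum is 7 ≠ 0, so this is an N-position: the player to move can win.

N-position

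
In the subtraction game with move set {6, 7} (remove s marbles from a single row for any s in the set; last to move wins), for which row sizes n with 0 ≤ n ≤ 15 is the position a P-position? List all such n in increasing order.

Compute g(0), g(1), … for moves {6, 7}:
k:     0  1  2  3  4  5  6  7  8  9 10 11 12 13 14 15
g(k):  0  0  0  0  0  0  1  1  1  1  1  1  2  0  0  0
The P-positions (g = 0) in 0..15 are 0, 1, 2, 3, 4, 5, 13, 14, 15.

0, 1, 2, 3, 4, 5, 13, 14, 15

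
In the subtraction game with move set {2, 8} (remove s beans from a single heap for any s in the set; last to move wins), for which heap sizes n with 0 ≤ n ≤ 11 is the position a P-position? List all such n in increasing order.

0, 1, 4, 5, 10, 11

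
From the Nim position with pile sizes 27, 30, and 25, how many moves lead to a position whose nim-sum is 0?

3

Nim-sum: 27 XOR 30 XOR 25 = 28.
The overall nim-sum is X = 28. A pile of size p has a winning move iff p XOR X < p (reduce it to p XOR X).
  27: 27 XOR 28 = 7 < 27 — winning move (to 7).
  30: 30 XOR 28 = 2 < 30 — winning move (to 2).
  25: 25 XOR 28 = 5 < 25 — winning move (to 5).
That gives 3 winning moves.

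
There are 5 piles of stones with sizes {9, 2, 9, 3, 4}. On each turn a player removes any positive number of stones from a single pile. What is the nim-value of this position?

Compute the nim-sum pairwise:
9 XOR 2 = 11
11 XOR 9 = 2
2 XOR 3 = 1
1 XOR 4 = 5

5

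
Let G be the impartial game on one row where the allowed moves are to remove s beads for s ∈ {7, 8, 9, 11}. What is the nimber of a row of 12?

Grundy values for subtraction set {7, 8, 9, 11}:
k:     0  1  2  3  4  5  6  7  8  9 10 11 12
g(k):  0  0  0  0  0  0  0  1  1  1  1  1  1
So g(12) = 1.

1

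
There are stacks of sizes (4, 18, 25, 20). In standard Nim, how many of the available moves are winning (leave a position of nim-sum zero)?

3

Compute the nim-sum pairwise:
4 ^ 18 = 22
22 ^ 25 = 15
15 ^ 20 = 27
The overall nim-sum is X = 27. A stack of size p has a winning move iff p XOR X < p (reduce it to p XOR X).
  4: 4 XOR 27 = 31 ≥ 4 — no move.
  18: 18 XOR 27 = 9 < 18 — winning move (to 9).
  25: 25 XOR 27 = 2 < 25 — winning move (to 2).
  20: 20 XOR 27 = 15 < 20 — winning move (to 15).
That gives 3 winning moves.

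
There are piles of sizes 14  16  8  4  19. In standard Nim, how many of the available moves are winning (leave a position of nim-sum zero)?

1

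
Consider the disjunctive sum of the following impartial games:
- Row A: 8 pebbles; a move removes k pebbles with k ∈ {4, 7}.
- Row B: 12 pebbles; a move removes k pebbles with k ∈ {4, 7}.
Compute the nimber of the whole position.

2

Build the Grundy sequence for row A with g(k) = mex{g(k−s) : s ∈ {4, 7}, s ≤ k}:
g(0) = mex{} = 0
g(1) = mex{} = 0
g(2) = mex{} = 0
g(3) = mex{} = 0
g(4) = mex{0} = 1
g(5) = mex{0} = 1
g(6) = mex{0} = 1
g(7) = mex{0} = 1
g(8) = mex{0,1} = 2
So g(8) = 2.
For row B, compute g(0), g(1), … with moves {4, 7}:
k:     0  1  2  3  4  5  6  7  8  9 10 11 12
g(k):  0  0  0  0  1  1  1  1  2  2  2  0  0
So g(12) = 0.
By the Sprague-Grundy theorem, the Grundy value of a sum of independent games is the XOR of the component values.
Combined value = 2 XOR 0 = 2.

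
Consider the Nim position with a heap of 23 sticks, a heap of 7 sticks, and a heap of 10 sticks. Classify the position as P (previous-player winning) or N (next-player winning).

N-position

Bitwise XOR of the heap sizes:
  10111  (23)
  00111  (7)
  01010  (10)
  -----
  11010  (26)
The nim-sum is 26 ≠ 0, so this is an N-position: the player to move can win.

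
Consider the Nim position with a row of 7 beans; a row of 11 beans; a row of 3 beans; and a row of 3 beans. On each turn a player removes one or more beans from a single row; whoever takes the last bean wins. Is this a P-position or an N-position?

N-position

Compute the nim-sum pairwise:
7 ⊕ 11 = 12
12 ⊕ 3 = 15
15 ⊕ 3 = 12
The nim-sum is 12 ≠ 0, so this is an N-position: the player to move can win.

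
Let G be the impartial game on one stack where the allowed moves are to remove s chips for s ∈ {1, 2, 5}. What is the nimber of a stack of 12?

0

Build the Grundy sequence with g(k) = mex{g(k−s) : s ∈ {1, 2, 5}, s ≤ k}:
k:     0  1  2  3  4  5  6  7  8  9 10 11 12
g(k):  0  1  2  0  1  2  0  1  2  0  1  2  0
So g(12) = 0.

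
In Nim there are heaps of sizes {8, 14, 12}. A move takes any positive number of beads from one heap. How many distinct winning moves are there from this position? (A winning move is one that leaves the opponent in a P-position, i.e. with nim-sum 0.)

3

Compute the nim-sum pairwise:
8 ^ 14 = 6
6 ^ 12 = 10
The overall nim-sum is X = 10. A heap of size p has a winning move iff p XOR X < p (reduce it to p XOR X).
  8: 8 XOR 10 = 2 < 8 — winning move (to 2).
  14: 14 XOR 10 = 4 < 14 — winning move (to 4).
  12: 12 XOR 10 = 6 < 12 — winning move (to 6).
That gives 3 winning moves.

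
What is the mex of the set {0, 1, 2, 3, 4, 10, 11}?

5

The values 0, 1, 2, 3, 4 are all present; 5 is the first non-negative integer missing from the set.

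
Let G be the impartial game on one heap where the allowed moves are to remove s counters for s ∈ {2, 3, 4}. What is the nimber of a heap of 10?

Build the Grundy sequence with g(k) = mex{g(k−s) : s ∈ {2, 3, 4}, s ≤ k}:
g(0) = mex{} = 0
g(1) = mex{} = 0
g(2) = mex{0} = 1
g(3) = mex{0} = 1
g(4) = mex{0,1} = 2
g(5) = mex{0,1} = 2
g(6) = mex{1,2} = 0
g(7) = mex{1,2} = 0
g(8) = mex{0,2} = 1
g(9) = mex{0,2} = 1
g(10) = mex{0,1} = 2
So g(10) = 2.

2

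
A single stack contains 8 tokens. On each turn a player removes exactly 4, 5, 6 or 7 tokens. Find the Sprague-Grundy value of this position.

Build the Grundy sequence with g(k) = mex{g(k−s) : s ∈ {4, 5, 6, 7}, s ≤ k}:
g(0) = mex{} = 0
g(1) = mex{} = 0
g(2) = mex{} = 0
g(3) = mex{} = 0
g(4) = mex{0} = 1
g(5) = mex{0} = 1
g(6) = mex{0} = 1
g(7) = mex{0} = 1
g(8) = mex{0,1} = 2
So g(8) = 2.

2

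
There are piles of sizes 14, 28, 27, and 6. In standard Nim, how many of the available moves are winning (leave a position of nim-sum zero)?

Compute the nim-sum pairwise:
14 ⊕ 28 = 18
18 ⊕ 27 = 9
9 ⊕ 6 = 15
The overall nim-sum is X = 15. A pile of size p has a winning move iff p XOR X < p (reduce it to p XOR X).
  14: 14 XOR 15 = 1 < 14 — winning move (to 1).
  28: 28 XOR 15 = 19 < 28 — winning move (to 19).
  27: 27 XOR 15 = 20 < 27 — winning move (to 20).
  6: 6 XOR 15 = 9 ≥ 6 — no move.
That gives 3 winning moves.

3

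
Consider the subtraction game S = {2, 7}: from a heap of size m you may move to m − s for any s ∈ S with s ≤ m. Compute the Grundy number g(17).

Build the Grundy sequence with g(k) = mex{g(k−s) : s ∈ {2, 7}, s ≤ k}:
k:     0  1  2  3  4  5  6  7  8  9 10 11 12 13 14 15 16 17
g(k):  0  0  1  1  0  0  1  1  2  0  0  1  1  0  0  1  1  2
So g(17) = 2.

2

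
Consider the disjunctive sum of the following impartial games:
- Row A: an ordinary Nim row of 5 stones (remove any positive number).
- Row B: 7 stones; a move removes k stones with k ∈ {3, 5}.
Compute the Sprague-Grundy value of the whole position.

Row A is a plain Nim row of size 5, so its Grundy value is 5.
Grundy values for row B (subtraction set {3, 5}):
k:     0  1  2  3  4  5  6  7
g(k):  0  0  0  1  1  1  2  2
So g(7) = 2.
The value of a disjunctive sum is the nim-sum of the parts.
Combined value = 5 XOR 2 = 7.

7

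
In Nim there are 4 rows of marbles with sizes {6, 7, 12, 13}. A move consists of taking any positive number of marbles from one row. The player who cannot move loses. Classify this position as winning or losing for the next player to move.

In binary:
  0110  (6)
  0111  (7)
  1100  (12)
  1101  (13)
  ----
  0000  (0)
The nim-sum is 0, so this is a P-position: the player to move is in a losing position under optimal play.

Losing position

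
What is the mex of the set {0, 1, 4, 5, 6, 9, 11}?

The values 0, 1 are all present; 2 is the first non-negative integer missing from the set.

2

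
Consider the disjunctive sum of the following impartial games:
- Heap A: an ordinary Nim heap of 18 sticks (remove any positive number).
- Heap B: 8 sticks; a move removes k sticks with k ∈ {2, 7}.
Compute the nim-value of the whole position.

Heap A is a plain Nim heap of size 18, so its Grundy value is 18.
For heap B, compute g(0), g(1), … with moves {2, 7}:
k:     0  1  2  3  4  5  6  7  8
g(k):  0  0  1  1  0  0  1  1  2
So g(8) = 2.
By the Sprague-Grundy theorem, the Grundy value of a sum of independent games is the XOR of the component values.
Combined value = 18 ⊕ 2 = 16.

16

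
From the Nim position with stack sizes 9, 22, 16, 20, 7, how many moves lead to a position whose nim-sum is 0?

3

Bitwise XOR of the heap sizes:
  01001  (9)
  10110  (22)
  10000  (16)
  10100  (20)
  00111  (7)
  -----
  11100  (28)
The overall nim-sum is X = 28. A stack of size p has a winning move iff p XOR X < p (reduce it to p XOR X).
  9: 9 XOR 28 = 21 ≥ 9 — no move.
  22: 22 XOR 28 = 10 < 22 — winning move (to 10).
  16: 16 XOR 28 = 12 < 16 — winning move (to 12).
  20: 20 XOR 28 = 8 < 20 — winning move (to 8).
  7: 7 XOR 28 = 27 ≥ 7 — no move.
That gives 3 winning moves.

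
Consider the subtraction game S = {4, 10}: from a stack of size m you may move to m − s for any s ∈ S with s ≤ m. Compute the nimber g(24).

2

Build the Grundy sequence with g(k) = mex{g(k−s) : s ∈ {4, 10}, s ≤ k}:
k:     0  1  2  3  4  5  6  7  8  9 10 11 12 13 14 15 16 17 18 19 20 21 22 23 24
g(k):  0  0  0  0  1  1  1  1  0  0  2  2  1  1  0  0  0  0  1  1  1  1  0  0  2
So g(24) = 2.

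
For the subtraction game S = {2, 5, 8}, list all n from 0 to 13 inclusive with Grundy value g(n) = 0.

0, 1, 4, 7, 10, 11

Build the Grundy sequence with g(k) = mex{g(k−s) : s ∈ {2, 5, 8}, s ≤ k}:
g(0) = mex{} = 0
g(1) = mex{} = 0
g(2) = mex{0} = 1
g(3) = mex{0} = 1
g(4) = mex{1} = 0
g(5) = mex{0,1} = 2
g(6) = mex{0} = 1
g(7) = mex{1,2} = 0
g(8) = mex{0,1} = 2
g(9) = mex{0} = 1
g(10) = mex{1,2} = 0
g(11) = mex{1} = 0
g(12) = mex{0} = 1
g(13) = mex{0,2} = 1
The P-positions (g = 0) in 0..13 are 0, 1, 4, 7, 10, 11.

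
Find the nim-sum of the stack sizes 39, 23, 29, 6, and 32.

Compute the nim-sum pairwise:
39 ⊕ 23 = 48
48 ⊕ 29 = 45
45 ⊕ 6 = 43
43 ⊕ 32 = 11

11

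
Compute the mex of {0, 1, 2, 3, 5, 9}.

4

The values 0, 1, 2, 3 are all present; 4 is the first non-negative integer missing from the set.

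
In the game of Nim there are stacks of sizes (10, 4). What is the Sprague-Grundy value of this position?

Compute the nim-sum pairwise:
10 ^ 4 = 14

14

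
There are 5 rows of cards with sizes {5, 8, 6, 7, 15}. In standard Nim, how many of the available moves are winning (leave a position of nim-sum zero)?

3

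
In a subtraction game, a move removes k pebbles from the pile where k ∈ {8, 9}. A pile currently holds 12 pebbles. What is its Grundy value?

Build the Grundy sequence with g(k) = mex{g(k−s) : s ∈ {8, 9}, s ≤ k}:
k:     0  1  2  3  4  5  6  7  8  9 10 11 12
g(k):  0  0  0  0  0  0  0  0  1  1  1  1  1
So g(12) = 1.

1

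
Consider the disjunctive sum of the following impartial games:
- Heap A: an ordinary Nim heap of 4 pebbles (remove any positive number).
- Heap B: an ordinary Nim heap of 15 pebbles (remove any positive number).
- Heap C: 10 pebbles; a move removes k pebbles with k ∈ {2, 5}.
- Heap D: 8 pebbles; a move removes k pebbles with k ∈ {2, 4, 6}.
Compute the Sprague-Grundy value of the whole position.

Heap A is a plain Nim heap of size 4, so its Grundy value is 4.
Heap B is a plain Nim heap of size 15, so its Grundy value is 15.
For heap C, compute g(0), g(1), … with moves {2, 5}:
g(0) = mex{} = 0
g(1) = mex{} = 0
g(2) = mex{0} = 1
g(3) = mex{0} = 1
g(4) = mex{1} = 0
g(5) = mex{0,1} = 2
g(6) = mex{0} = 1
g(7) = mex{1,2} = 0
g(8) = mex{1} = 0
g(9) = mex{0} = 1
g(10) = mex{0,2} = 1
So g(10) = 1.
Build the Grundy sequence for heap D with g(k) = mex{g(k−s) : s ∈ {2, 4, 6}, s ≤ k}:
k:     0  1  2  3  4  5  6  7  8
g(k):  0  0  1  1  2  2  3  3  0
So g(8) = 0.
By the Sprague-Grundy theorem, the Grundy value of a sum of independent games is the XOR of the component values.
Combined value = 4 XOR 15 XOR 1 XOR 0 = 10.

10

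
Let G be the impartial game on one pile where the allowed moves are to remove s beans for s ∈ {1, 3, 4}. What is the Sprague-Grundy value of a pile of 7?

0

Grundy values for subtraction set {1, 3, 4}:
k:     0  1  2  3  4  5  6  7
g(k):  0  1  0  1  2  3  2  0
So g(7) = 0.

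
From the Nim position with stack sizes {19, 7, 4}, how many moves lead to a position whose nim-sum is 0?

Write each in binary and XOR column by column:
  10011  (19)
  00111  (7)
  00100  (4)
  -----
  10000  (16)
The overall nim-sum is X = 16. A stack of size p has a winning move iff p XOR X < p (reduce it to p XOR X).
  19: 19 XOR 16 = 3 < 19 — winning move (to 3).
  7: 7 XOR 16 = 23 ≥ 7 — no move.
  4: 4 XOR 16 = 20 ≥ 4 — no move.
That gives 1 winning move.

1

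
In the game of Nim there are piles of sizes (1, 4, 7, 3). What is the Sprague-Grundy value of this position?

1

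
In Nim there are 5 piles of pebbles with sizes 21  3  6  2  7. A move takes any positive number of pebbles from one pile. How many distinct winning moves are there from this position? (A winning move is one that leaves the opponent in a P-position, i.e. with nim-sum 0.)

1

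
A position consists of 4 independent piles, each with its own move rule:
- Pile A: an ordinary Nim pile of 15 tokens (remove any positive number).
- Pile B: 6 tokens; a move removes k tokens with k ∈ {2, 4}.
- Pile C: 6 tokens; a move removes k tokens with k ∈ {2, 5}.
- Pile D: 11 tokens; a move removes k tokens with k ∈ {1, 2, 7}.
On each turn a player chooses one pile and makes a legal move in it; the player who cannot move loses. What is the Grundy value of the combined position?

Pile A is a plain Nim pile of size 15, so its Grundy value is 15.
For pile B, compute g(0), g(1), … with moves {2, 4}:
g(0) = mex{} = 0
g(1) = mex{} = 0
g(2) = mex{0} = 1
g(3) = mex{0} = 1
g(4) = mex{0,1} = 2
g(5) = mex{0,1} = 2
g(6) = mex{1,2} = 0
So g(6) = 0.
For pile C, compute g(0), g(1), … with moves {2, 5}:
g(0) = mex{} = 0
g(1) = mex{} = 0
g(2) = mex{0} = 1
g(3) = mex{0} = 1
g(4) = mex{1} = 0
g(5) = mex{0,1} = 2
g(6) = mex{0} = 1
So g(6) = 1.
Grundy values for pile D (subtraction set {1, 2, 7}):
k:     0  1  2  3  4  5  6  7  8  9 10 11
g(k):  0  1  2  0  1  2  0  1  2  0  1  2
So g(11) = 2.
By the Sprague-Grundy theorem, the Grundy value of a sum of independent games is the XOR of the component values.
Combined value = 15 XOR 0 XOR 1 XOR 2 = 12.

12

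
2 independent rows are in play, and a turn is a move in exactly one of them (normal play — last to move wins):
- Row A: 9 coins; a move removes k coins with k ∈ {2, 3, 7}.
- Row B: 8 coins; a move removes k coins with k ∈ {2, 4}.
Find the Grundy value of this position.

Build the Grundy sequence for row A with g(k) = mex{g(k−s) : s ∈ {2, 3, 7}, s ≤ k}:
k:     0  1  2  3  4  5  6  7  8  9
g(k):  0  0  1  1  2  0  0  1  1  2
So g(9) = 2.
Build the Grundy sequence for row B with g(k) = mex{g(k−s) : s ∈ {2, 4}, s ≤ k}:
k:     0  1  2  3  4  5  6  7  8
g(k):  0  0  1  1  2  2  0  0  1
So g(8) = 1.
By the Sprague-Grundy theorem, the Grundy value of a sum of independent games is the XOR of the component values.
Combined value = 2 XOR 1 = 3.

3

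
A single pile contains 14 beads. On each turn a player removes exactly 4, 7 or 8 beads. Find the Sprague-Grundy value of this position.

0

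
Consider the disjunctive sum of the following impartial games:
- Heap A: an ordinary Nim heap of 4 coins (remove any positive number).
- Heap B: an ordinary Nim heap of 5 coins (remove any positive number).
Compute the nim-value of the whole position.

Heap A is a plain Nim heap of size 4, so its Grundy value is 4.
Heap B is a plain Nim heap of size 5, so its Grundy value is 5.
By the Sprague-Grundy theorem, the Grundy value of a sum of independent games is the XOR of the component values.
Combined value = 4 ⊕ 5 = 1.

1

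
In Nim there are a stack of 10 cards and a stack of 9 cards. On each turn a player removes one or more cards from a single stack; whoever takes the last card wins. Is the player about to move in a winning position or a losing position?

Bitwise XOR of the heap sizes:
  1010  (10)
  1001  (9)
  ----
  0011  (3)
The nim-sum is 3 ≠ 0, so this is an N-position: the player to move can win.

Winning position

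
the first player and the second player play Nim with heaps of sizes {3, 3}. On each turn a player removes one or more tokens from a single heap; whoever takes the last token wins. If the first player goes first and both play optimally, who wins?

Compute the nim-sum pairwise:
3 XOR 3 = 0
The nim-sum is 0, so this is a P-position: the player to move is in a losing position under optimal play; the first player is about to move from it and so loses — the second player wins.

the second player wins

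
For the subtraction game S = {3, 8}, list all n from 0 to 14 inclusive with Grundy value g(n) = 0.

Compute g(0), g(1), … for moves {3, 8}:
k:     0  1  2  3  4  5  6  7  8  9 10 11 12 13 14
g(k):  0  0  0  1  1  1  0  0  2  1  1  0  0  0  1
The P-positions (g = 0) in 0..14 are 0, 1, 2, 6, 7, 11, 12, 13.

0, 1, 2, 6, 7, 11, 12, 13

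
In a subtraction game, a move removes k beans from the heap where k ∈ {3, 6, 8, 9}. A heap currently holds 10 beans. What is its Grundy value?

Grundy values for subtraction set {3, 6, 8, 9}:
g(0) = mex{} = 0
g(1) = mex{} = 0
g(2) = mex{} = 0
g(3) = mex{0} = 1
g(4) = mex{0} = 1
g(5) = mex{0} = 1
g(6) = mex{0,1} = 2
g(7) = mex{0,1} = 2
g(8) = mex{0,1} = 2
g(9) = mex{0,1,2} = 3
g(10) = mex{0,1,2} = 3
So g(10) = 3.

3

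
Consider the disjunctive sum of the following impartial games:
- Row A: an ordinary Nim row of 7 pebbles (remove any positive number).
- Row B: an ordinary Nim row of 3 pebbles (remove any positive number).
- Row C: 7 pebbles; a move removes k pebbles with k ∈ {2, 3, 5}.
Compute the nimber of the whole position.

4

Row A is a plain Nim row of size 7, so its Grundy value is 7.
Row B is a plain Nim row of size 3, so its Grundy value is 3.
Build the Grundy sequence for row C with g(k) = mex{g(k−s) : s ∈ {2, 3, 5}, s ≤ k}:
k:     0  1  2  3  4  5  6  7
g(k):  0  0  1  1  2  2  3  0
So g(7) = 0.
The value of a disjunctive sum is the nim-sum of the parts.
Combined value = 7 ⊕ 3 ⊕ 0 = 4.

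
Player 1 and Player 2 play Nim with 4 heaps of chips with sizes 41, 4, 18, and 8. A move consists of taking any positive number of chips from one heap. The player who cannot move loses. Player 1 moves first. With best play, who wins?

Player 1 wins

Compute the nim-sum pairwise:
41 ⊕ 4 = 45
45 ⊕ 18 = 63
63 ⊕ 8 = 55
The nim-sum is 55 ≠ 0, so this is an N-position: the player to move can win; Player 1 has a winning move.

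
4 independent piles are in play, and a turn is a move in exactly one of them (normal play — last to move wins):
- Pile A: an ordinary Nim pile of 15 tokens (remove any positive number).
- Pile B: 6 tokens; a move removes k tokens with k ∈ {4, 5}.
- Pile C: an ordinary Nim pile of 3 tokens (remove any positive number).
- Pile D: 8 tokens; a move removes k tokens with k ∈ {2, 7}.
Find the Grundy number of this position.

15

Pile A is a plain Nim pile of size 15, so its Grundy value is 15.
Build the Grundy sequence for pile B with g(k) = mex{g(k−s) : s ∈ {4, 5}, s ≤ k}:
k:     0  1  2  3  4  5  6
g(k):  0  0  0  0  1  1  1
So g(6) = 1.
Pile C is a plain Nim pile of size 3, so its Grundy value is 3.
Grundy values for pile D (subtraction set {2, 7}):
g(0) = mex{} = 0
g(1) = mex{} = 0
g(2) = mex{0} = 1
g(3) = mex{0} = 1
g(4) = mex{1} = 0
g(5) = mex{1} = 0
g(6) = mex{0} = 1
g(7) = mex{0} = 1
g(8) = mex{0,1} = 2
So g(8) = 2.
By the Sprague-Grundy theorem, the Grundy value of a sum of independent games is the XOR of the component values.
Combined value = 15 XOR 1 XOR 3 XOR 2 = 15.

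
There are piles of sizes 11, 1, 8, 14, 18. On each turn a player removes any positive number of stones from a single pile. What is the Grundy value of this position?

30

Write each in binary and XOR column by column:
  01011  (11)
  00001  (1)
  01000  (8)
  01110  (14)
  10010  (18)
  -----
  11110  (30)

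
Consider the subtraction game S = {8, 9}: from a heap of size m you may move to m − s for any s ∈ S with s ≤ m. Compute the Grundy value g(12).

1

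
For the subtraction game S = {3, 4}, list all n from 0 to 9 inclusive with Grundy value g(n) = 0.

0, 1, 2, 7, 8, 9

Grundy values for subtraction set {3, 4}:
g(0) = mex{} = 0
g(1) = mex{} = 0
g(2) = mex{} = 0
g(3) = mex{0} = 1
g(4) = mex{0} = 1
g(5) = mex{0} = 1
g(6) = mex{0,1} = 2
g(7) = mex{1} = 0
g(8) = mex{1} = 0
g(9) = mex{1,2} = 0
The P-positions (g = 0) in 0..9 are 0, 1, 2, 7, 8, 9.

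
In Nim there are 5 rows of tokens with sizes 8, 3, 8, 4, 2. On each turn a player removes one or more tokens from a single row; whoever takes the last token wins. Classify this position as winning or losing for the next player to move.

Winning position

In binary:
  1000  (8)
  0011  (3)
  1000  (8)
  0100  (4)
  0010  (2)
  ----
  0101  (5)
The nim-sum is 5 ≠ 0, so this is an N-position: the player to move can win.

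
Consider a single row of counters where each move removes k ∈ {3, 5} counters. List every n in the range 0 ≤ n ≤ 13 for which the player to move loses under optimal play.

0, 1, 2, 8, 9, 10

Compute g(0), g(1), … for moves {3, 5}:
g(0) = mex{} = 0
g(1) = mex{} = 0
g(2) = mex{} = 0
g(3) = mex{0} = 1
g(4) = mex{0} = 1
g(5) = mex{0} = 1
g(6) = mex{0,1} = 2
g(7) = mex{0,1} = 2
g(8) = mex{1} = 0
g(9) = mex{1,2} = 0
g(10) = mex{1,2} = 0
g(11) = mex{0,2} = 1
g(12) = mex{0,2} = 1
g(13) = mex{0} = 1
The P-positions (g = 0) in 0..13 are 0, 1, 2, 8, 9, 10.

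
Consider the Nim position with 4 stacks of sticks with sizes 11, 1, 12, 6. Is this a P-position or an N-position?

Compute the nim-sum pairwise:
11 ⊕ 1 = 10
10 ⊕ 12 = 6
6 ⊕ 6 = 0
The nim-sum is 0, so this is a P-position: the player to move is in a losing position under optimal play.

P-position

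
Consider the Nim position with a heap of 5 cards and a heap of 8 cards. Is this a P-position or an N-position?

Compute the nim-sum pairwise:
5 ^ 8 = 13
The nim-sum is 13 ≠ 0, so this is an N-position: the player to move can win.

N-position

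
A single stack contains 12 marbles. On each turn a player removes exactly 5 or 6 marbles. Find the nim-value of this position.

Compute g(0), g(1), … for moves {5, 6}:
k:     0  1  2  3  4  5  6  7  8  9 10 11 12
g(k):  0  0  0  0  0  1  1  1  1  1  2  0  0
So g(12) = 0.

0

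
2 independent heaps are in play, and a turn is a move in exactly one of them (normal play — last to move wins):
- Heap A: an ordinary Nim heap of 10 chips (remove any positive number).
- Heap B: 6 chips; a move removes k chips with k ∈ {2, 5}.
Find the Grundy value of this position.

11

Heap A is a plain Nim heap of size 10, so its Grundy value is 10.
Grundy values for heap B (subtraction set {2, 5}):
k:     0  1  2  3  4  5  6
g(k):  0  0  1  1  0  2  1
So g(6) = 1.
The value of a disjunctive sum is the nim-sum of the parts.
Combined value = 10 ⊕ 1 = 11.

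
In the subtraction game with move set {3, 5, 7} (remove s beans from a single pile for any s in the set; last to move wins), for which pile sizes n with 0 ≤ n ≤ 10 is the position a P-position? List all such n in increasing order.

0, 1, 2, 10

Build the Grundy sequence with g(k) = mex{g(k−s) : s ∈ {3, 5, 7}, s ≤ k}:
k:     0  1  2  3  4  5  6  7  8  9 10
g(k):  0  0  0  1  1  1  2  2  2  3  0
The P-positions (g = 0) in 0..10 are 0, 1, 2, 10.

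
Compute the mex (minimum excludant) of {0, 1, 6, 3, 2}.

4

The values 0, 1, 2, 3 are all present; 4 is the first non-negative integer missing from the set.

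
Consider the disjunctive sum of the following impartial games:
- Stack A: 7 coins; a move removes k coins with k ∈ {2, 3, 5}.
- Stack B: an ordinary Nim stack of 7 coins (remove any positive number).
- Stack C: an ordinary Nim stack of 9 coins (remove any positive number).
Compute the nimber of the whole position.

14

For stack A, compute g(0), g(1), … with moves {2, 3, 5}:
k:     0  1  2  3  4  5  6  7
g(k):  0  0  1  1  2  2  3  0
So g(7) = 0.
Stack B is a plain Nim stack of size 7, so its Grundy value is 7.
Stack C is a plain Nim stack of size 9, so its Grundy value is 9.
The value of a disjunctive sum is the nim-sum of the parts.
Combined value = 0 XOR 7 XOR 9 = 14.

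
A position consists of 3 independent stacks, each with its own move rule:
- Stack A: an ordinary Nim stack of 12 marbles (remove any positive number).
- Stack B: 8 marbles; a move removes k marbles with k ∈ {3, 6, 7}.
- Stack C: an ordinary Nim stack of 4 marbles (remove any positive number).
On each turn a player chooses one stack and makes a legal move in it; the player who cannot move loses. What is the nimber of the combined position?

Stack A is a plain Nim stack of size 12, so its Grundy value is 12.
Grundy values for stack B (subtraction set {3, 6, 7}):
k:     0  1  2  3  4  5  6  7  8
g(k):  0  0  0  1  1  1  2  2  2
So g(8) = 2.
Stack C is a plain Nim stack of size 4, so its Grundy value is 4.
By the Sprague-Grundy theorem, the Grundy value of a sum of independent games is the XOR of the component values.
Combined value = 12 ⊕ 2 ⊕ 4 = 10.

10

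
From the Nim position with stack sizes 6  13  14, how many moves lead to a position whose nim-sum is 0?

3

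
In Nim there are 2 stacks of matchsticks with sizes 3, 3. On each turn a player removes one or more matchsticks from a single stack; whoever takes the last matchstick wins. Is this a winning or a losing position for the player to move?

Write each in binary and XOR column by column:
  11  (3)
  11  (3)
  --
  00  (0)
The nim-sum is 0, so this is a P-position: the player to move is in a losing position under optimal play.

Losing position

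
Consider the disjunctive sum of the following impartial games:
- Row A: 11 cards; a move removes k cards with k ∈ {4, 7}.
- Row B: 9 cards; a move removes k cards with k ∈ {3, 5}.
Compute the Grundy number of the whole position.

0

For row A, compute g(0), g(1), … with moves {4, 7}:
k:     0  1  2  3  4  5  6  7  8  9 10 11
g(k):  0  0  0  0  1  1  1  1  2  2  2  0
So g(11) = 0.
Build the Grundy sequence for row B with g(k) = mex{g(k−s) : s ∈ {3, 5}, s ≤ k}:
k:     0  1  2  3  4  5  6  7  8  9
g(k):  0  0  0  1  1  1  2  2  0  0
So g(9) = 0.
The value of a disjunctive sum is the nim-sum of the parts.
Combined value = 0 XOR 0 = 0.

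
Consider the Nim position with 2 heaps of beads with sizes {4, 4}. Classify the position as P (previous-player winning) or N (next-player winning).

P-position

Nim-sum: 4 XOR 4 = 0.
The nim-sum is 0, so this is a P-position: the player to move is in a losing position under optimal play.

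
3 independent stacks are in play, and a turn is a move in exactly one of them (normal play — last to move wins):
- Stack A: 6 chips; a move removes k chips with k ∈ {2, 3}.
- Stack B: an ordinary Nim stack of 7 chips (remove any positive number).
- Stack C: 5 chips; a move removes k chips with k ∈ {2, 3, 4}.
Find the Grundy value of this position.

Grundy values for stack A (subtraction set {2, 3}):
g(0) = mex{} = 0
g(1) = mex{} = 0
g(2) = mex{0} = 1
g(3) = mex{0} = 1
g(4) = mex{0,1} = 2
g(5) = mex{1} = 0
g(6) = mex{1,2} = 0
So g(6) = 0.
Stack B is a plain Nim stack of size 7, so its Grundy value is 7.
For stack C, compute g(0), g(1), … with moves {2, 3, 4}:
k:     0  1  2  3  4  5
g(k):  0  0  1  1  2  2
So g(5) = 2.
The value of a disjunctive sum is the nim-sum of the parts.
Combined value = 0 XOR 7 XOR 2 = 5.

5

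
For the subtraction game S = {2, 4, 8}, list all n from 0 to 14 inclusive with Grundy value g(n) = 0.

Compute g(0), g(1), … for moves {2, 4, 8}:
k:     0  1  2  3  4  5  6  7  8  9 10 11 12 13 14
g(k):  0  0  1  1  2  2  0  0  1  1  2  2  0  0  1
The P-positions (g = 0) in 0..14 are 0, 1, 6, 7, 12, 13.

0, 1, 6, 7, 12, 13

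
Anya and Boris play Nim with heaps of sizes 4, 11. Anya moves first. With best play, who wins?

Write each in binary and XOR column by column:
  0100  (4)
  1011  (11)
  ----
  1111  (15)
The nim-sum is 15 ≠ 0, so this is an N-position: the player to move can win; Anya has a winning move.

Anya wins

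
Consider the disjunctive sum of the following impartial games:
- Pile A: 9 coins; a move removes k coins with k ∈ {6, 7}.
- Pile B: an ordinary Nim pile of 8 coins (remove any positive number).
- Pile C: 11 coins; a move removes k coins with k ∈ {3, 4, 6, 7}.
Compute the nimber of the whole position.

For pile A, compute g(0), g(1), … with moves {6, 7}:
k:     0  1  2  3  4  5  6  7  8  9
g(k):  0  0  0  0  0  0  1  1  1  1
So g(9) = 1.
Pile B is a plain Nim pile of size 8, so its Grundy value is 8.
Grundy values for pile C (subtraction set {3, 4, 6, 7}):
g(0) = mex{} = 0
g(1) = mex{} = 0
g(2) = mex{} = 0
g(3) = mex{0} = 1
g(4) = mex{0} = 1
g(5) = mex{0} = 1
g(6) = mex{0,1} = 2
g(7) = mex{0,1} = 2
g(8) = mex{0,1} = 2
g(9) = mex{0,1,2} = 3
g(10) = mex{1,2} = 0
g(11) = mex{1,2} = 0
So g(11) = 0.
The value of a disjunctive sum is the nim-sum of the parts.
Combined value = 1 ⊕ 8 ⊕ 0 = 9.

9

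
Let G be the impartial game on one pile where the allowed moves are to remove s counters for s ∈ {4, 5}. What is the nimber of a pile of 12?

0

Compute g(0), g(1), … for moves {4, 5}:
g(0) = mex{} = 0
g(1) = mex{} = 0
g(2) = mex{} = 0
g(3) = mex{} = 0
g(4) = mex{0} = 1
g(5) = mex{0} = 1
g(6) = mex{0} = 1
g(7) = mex{0} = 1
g(8) = mex{0,1} = 2
g(9) = mex{1} = 0
g(10) = mex{1} = 0
g(11) = mex{1} = 0
g(12) = mex{1,2} = 0
So g(12) = 0.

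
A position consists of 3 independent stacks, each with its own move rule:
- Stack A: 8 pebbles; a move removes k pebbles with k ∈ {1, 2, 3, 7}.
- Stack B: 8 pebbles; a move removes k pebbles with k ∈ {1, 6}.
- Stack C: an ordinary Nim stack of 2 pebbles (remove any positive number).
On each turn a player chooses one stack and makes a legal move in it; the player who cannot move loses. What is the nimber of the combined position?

For stack A, compute g(0), g(1), … with moves {1, 2, 3, 7}:
g(0) = mex{} = 0
g(1) = mex{0} = 1
g(2) = mex{0,1} = 2
g(3) = mex{0,1,2} = 3
g(4) = mex{1,2,3} = 0
g(5) = mex{0,2,3} = 1
g(6) = mex{0,1,3} = 2
g(7) = mex{0,1,2} = 3
g(8) = mex{1,2,3} = 0
So g(8) = 0.
Grundy values for stack B (subtraction set {1, 6}):
g(0) = mex{} = 0
g(1) = mex{0} = 1
g(2) = mex{1} = 0
g(3) = mex{0} = 1
g(4) = mex{1} = 0
g(5) = mex{0} = 1
g(6) = mex{0,1} = 2
g(7) = mex{1,2} = 0
g(8) = mex{0} = 1
So g(8) = 1.
Stack C is a plain Nim stack of size 2, so its Grundy value is 2.
The value of a disjunctive sum is the nim-sum of the parts.
Combined value = 0 XOR 1 XOR 2 = 3.

3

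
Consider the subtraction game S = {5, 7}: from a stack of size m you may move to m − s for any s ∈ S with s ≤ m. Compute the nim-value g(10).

Build the Grundy sequence with g(k) = mex{g(k−s) : s ∈ {5, 7}, s ≤ k}:
g(0) = mex{} = 0
g(1) = mex{} = 0
g(2) = mex{} = 0
g(3) = mex{} = 0
g(4) = mex{} = 0
g(5) = mex{0} = 1
g(6) = mex{0} = 1
g(7) = mex{0} = 1
g(8) = mex{0} = 1
g(9) = mex{0} = 1
g(10) = mex{0,1} = 2
So g(10) = 2.

2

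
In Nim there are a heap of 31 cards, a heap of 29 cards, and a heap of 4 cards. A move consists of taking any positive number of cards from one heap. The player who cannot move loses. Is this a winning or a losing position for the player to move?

Nim-sum: 31 ^ 29 ^ 4 = 6.
The nim-sum is 6 ≠ 0, so this is an N-position: the player to move can win.

Winning position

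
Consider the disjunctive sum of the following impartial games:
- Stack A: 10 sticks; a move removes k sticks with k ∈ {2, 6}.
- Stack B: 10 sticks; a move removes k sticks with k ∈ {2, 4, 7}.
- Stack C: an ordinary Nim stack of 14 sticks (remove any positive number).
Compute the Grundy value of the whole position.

13

Grundy values for stack A (subtraction set {2, 6}):
g(0) = mex{} = 0
g(1) = mex{} = 0
g(2) = mex{0} = 1
g(3) = mex{0} = 1
g(4) = mex{1} = 0
g(5) = mex{1} = 0
g(6) = mex{0} = 1
g(7) = mex{0} = 1
g(8) = mex{1} = 0
g(9) = mex{1} = 0
g(10) = mex{0} = 1
So g(10) = 1.
Grundy values for stack B (subtraction set {2, 4, 7}):
k:     0  1  2  3  4  5  6  7  8  9 10
g(k):  0  0  1  1  2  2  0  3  1  0  2
So g(10) = 2.
Stack C is a plain Nim stack of size 14, so its Grundy value is 14.
The value of a disjunctive sum is the nim-sum of the parts.
Combined value = 1 ⊕ 2 ⊕ 14 = 13.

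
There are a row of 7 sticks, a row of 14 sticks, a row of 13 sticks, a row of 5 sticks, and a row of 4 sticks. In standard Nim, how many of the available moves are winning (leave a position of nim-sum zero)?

5

Compute the nim-sum pairwise:
7 ^ 14 = 9
9 ^ 13 = 4
4 ^ 5 = 1
1 ^ 4 = 5
The overall nim-sum is X = 5. A row of size p has a winning move iff p XOR X < p (reduce it to p XOR X).
  7: 7 XOR 5 = 2 < 7 — winning move (to 2).
  14: 14 XOR 5 = 11 < 14 — winning move (to 11).
  13: 13 XOR 5 = 8 < 13 — winning move (to 8).
  5: 5 XOR 5 = 0 < 5 — winning move (to 0).
  4: 4 XOR 5 = 1 < 4 — winning move (to 1).
That gives 5 winning moves.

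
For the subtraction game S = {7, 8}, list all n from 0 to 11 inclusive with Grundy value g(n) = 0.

Compute g(0), g(1), … for moves {7, 8}:
k:     0  1  2  3  4  5  6  7  8  9 10 11
g(k):  0  0  0  0  0  0  0  1  1  1  1  1
The P-positions (g = 0) in 0..11 are 0, 1, 2, 3, 4, 5, 6.

0, 1, 2, 3, 4, 5, 6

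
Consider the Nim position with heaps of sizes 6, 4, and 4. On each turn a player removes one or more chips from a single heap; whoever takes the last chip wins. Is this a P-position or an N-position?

Nim-sum: 6 ⊕ 4 ⊕ 4 = 6.
The nim-sum is 6 ≠ 0, so this is an N-position: the player to move can win.

N-position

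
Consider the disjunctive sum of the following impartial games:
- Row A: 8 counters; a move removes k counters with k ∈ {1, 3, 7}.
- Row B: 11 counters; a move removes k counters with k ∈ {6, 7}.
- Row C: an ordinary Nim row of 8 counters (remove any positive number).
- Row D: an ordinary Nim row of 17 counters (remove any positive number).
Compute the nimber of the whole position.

24

Build the Grundy sequence for row A with g(k) = mex{g(k−s) : s ∈ {1, 3, 7}, s ≤ k}:
g(0) = mex{} = 0
g(1) = mex{0} = 1
g(2) = mex{1} = 0
g(3) = mex{0} = 1
g(4) = mex{1} = 0
g(5) = mex{0} = 1
g(6) = mex{1} = 0
g(7) = mex{0} = 1
g(8) = mex{1} = 0
So g(8) = 0.
Build the Grundy sequence for row B with g(k) = mex{g(k−s) : s ∈ {6, 7}, s ≤ k}:
g(0) = mex{} = 0
g(1) = mex{} = 0
g(2) = mex{} = 0
g(3) = mex{} = 0
g(4) = mex{} = 0
g(5) = mex{} = 0
g(6) = mex{0} = 1
g(7) = mex{0} = 1
g(8) = mex{0} = 1
g(9) = mex{0} = 1
g(10) = mex{0} = 1
g(11) = mex{0} = 1
So g(11) = 1.
Row C is a plain Nim row of size 8, so its Grundy value is 8.
Row D is a plain Nim row of size 17, so its Grundy value is 17.
By the Sprague-Grundy theorem, the Grundy value of a sum of independent games is the XOR of the component values.
Combined value = 0 ⊕ 1 ⊕ 8 ⊕ 17 = 24.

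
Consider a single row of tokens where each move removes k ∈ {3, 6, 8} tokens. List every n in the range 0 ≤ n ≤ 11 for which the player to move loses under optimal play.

0, 1, 2, 11

Compute g(0), g(1), … for moves {3, 6, 8}:
g(0) = mex{} = 0
g(1) = mex{} = 0
g(2) = mex{} = 0
g(3) = mex{0} = 1
g(4) = mex{0} = 1
g(5) = mex{0} = 1
g(6) = mex{0,1} = 2
g(7) = mex{0,1} = 2
g(8) = mex{0,1} = 2
g(9) = mex{0,1,2} = 3
g(10) = mex{0,1,2} = 3
g(11) = mex{1,2} = 0
The P-positions (g = 0) in 0..11 are 0, 1, 2, 11.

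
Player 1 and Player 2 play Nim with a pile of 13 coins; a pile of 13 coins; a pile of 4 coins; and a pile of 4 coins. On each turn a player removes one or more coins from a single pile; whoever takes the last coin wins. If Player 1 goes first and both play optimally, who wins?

Player 2 wins

Write each in binary and XOR column by column:
  1101  (13)
  1101  (13)
  0100  (4)
  0100  (4)
  ----
  0000  (0)
The nim-sum is 0, so this is a P-position: the player to move is in a losing position under optimal play; Player 1 is about to move from it and so loses — Player 2 wins.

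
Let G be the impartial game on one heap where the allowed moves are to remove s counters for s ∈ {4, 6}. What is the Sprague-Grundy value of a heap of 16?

1

Grundy values for subtraction set {4, 6}:
k:     0  1  2  3  4  5  6  7  8  9 10 11 12 13 14 15 16
g(k):  0  0  0  0  1  1  1  1  2  2  0  0  0  0  1  1  1
So g(16) = 1.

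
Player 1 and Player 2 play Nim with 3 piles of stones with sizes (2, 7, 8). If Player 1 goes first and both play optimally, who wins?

Player 1 wins

Compute the nim-sum pairwise:
2 XOR 7 = 5
5 XOR 8 = 13
The nim-sum is 13 ≠ 0, so this is an N-position: the player to move can win; Player 1 has a winning move.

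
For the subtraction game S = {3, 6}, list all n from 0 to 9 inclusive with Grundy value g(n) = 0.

0, 1, 2, 9

Build the Grundy sequence with g(k) = mex{g(k−s) : s ∈ {3, 6}, s ≤ k}:
k:     0  1  2  3  4  5  6  7  8  9
g(k):  0  0  0  1  1  1  2  2  2  0
The P-positions (g = 0) in 0..9 are 0, 1, 2, 9.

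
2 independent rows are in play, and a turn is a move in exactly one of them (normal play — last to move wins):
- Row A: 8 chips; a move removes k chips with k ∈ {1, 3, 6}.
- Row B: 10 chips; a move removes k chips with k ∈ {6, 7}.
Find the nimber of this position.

3

Build the Grundy sequence for row A with g(k) = mex{g(k−s) : s ∈ {1, 3, 6}, s ≤ k}:
k:     0  1  2  3  4  5  6  7  8
g(k):  0  1  0  1  0  1  2  3  2
So g(8) = 2.
Build the Grundy sequence for row B with g(k) = mex{g(k−s) : s ∈ {6, 7}, s ≤ k}:
k:     0  1  2  3  4  5  6  7  8  9 10
g(k):  0  0  0  0  0  0  1  1  1  1  1
So g(10) = 1.
The value of a disjunctive sum is the nim-sum of the parts.
Combined value = 2 XOR 1 = 3.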